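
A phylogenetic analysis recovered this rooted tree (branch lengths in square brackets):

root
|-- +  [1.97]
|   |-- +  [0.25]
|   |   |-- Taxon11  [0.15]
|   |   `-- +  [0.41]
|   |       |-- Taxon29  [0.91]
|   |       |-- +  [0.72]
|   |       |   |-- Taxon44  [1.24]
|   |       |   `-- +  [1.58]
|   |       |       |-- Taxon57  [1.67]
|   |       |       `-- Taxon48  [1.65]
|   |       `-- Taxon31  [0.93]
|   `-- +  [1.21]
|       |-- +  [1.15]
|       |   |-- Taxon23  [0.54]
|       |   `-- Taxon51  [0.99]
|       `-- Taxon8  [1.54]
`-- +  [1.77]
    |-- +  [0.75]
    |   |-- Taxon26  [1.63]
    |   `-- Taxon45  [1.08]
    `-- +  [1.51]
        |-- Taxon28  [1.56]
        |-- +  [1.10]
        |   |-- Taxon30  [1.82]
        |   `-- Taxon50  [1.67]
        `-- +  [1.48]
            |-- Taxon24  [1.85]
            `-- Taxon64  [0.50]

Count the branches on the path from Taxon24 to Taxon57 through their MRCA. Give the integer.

10

The MRCA of Taxon24 and Taxon57 is the root of the tree.
From Taxon24 up to that node: 4 branches. From Taxon57 up to the same node: 6 branches. Total: 4 + 6 = 10.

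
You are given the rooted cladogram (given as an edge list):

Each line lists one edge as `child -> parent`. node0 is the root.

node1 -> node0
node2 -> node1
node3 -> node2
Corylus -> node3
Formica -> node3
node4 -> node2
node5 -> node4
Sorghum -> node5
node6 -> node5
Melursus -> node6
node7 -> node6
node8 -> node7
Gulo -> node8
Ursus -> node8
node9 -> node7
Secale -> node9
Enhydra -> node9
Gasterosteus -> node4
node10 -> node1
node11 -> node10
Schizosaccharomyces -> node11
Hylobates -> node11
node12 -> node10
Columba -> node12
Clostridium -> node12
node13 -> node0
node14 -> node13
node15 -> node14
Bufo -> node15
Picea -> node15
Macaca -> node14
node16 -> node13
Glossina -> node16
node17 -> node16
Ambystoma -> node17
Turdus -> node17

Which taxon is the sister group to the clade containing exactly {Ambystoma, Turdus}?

Glossina

The clade containing exactly {Ambystoma, Turdus} attaches to the tree at the node subtending (Glossina,(Ambystoma,Turdus)).
The other lineage descending from that same node — the sister group — is the single tip Glossina.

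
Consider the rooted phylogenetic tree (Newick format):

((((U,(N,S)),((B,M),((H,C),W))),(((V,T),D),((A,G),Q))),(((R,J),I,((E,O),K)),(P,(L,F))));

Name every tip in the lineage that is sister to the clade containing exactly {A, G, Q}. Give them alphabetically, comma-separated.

D, T, V

The clade containing exactly {A, G, Q} attaches to the tree at the node subtending (((V,T),D),((A,G),Q)).
The other lineage descending from that same node — the sister group — is ((V,T),D); its 3 tips in alphabetical order are the answer.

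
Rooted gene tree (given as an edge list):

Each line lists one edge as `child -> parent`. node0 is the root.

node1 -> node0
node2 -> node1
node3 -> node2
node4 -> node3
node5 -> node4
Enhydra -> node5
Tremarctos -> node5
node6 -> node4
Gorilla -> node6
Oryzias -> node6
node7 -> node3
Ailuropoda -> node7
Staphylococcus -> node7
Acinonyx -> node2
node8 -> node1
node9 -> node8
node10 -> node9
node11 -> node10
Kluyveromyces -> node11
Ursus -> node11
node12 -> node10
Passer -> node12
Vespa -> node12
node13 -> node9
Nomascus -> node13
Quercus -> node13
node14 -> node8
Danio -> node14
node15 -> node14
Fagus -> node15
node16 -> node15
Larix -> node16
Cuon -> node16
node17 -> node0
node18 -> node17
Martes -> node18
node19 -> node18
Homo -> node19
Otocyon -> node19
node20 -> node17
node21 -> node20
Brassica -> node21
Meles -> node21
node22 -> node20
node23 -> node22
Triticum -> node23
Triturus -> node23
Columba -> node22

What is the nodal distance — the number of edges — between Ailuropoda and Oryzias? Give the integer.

5

The MRCA of Ailuropoda and Oryzias is the node subtending (((Enhydra,Tremarctos),(Gorilla,Oryzias)),(Ailuropoda,Staphylococcus)).
From Ailuropoda up to that node: 2 branches. From Oryzias up to the same node: 3 branches. Total: 2 + 3 = 5.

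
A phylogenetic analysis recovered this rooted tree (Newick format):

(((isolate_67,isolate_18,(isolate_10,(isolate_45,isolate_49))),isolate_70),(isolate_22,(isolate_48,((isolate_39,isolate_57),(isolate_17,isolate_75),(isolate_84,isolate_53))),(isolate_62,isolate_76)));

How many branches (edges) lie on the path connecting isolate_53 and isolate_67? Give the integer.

The MRCA of isolate_53 and isolate_67 is the root of the tree.
From isolate_53 up to that node: 5 branches. From isolate_67 up to the same node: 3 branches. Total: 5 + 3 = 8.

8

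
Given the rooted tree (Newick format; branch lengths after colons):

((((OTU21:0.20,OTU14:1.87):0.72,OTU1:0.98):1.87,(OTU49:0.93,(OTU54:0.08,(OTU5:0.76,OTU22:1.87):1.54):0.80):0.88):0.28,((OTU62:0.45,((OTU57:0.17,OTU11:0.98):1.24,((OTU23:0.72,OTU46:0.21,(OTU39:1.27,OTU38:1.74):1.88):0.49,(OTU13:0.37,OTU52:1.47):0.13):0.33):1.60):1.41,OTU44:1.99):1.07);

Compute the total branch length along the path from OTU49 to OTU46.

7.20

The path runs OTU49 → … → MRCA → … → OTU46; the MRCA is the root of the tree.
Branch lengths along that path: 0.93 + 0.88 + 0.28 + 1.07 + 1.41 + 1.60 + 0.33 + 0.49 + 0.21 = 7.20.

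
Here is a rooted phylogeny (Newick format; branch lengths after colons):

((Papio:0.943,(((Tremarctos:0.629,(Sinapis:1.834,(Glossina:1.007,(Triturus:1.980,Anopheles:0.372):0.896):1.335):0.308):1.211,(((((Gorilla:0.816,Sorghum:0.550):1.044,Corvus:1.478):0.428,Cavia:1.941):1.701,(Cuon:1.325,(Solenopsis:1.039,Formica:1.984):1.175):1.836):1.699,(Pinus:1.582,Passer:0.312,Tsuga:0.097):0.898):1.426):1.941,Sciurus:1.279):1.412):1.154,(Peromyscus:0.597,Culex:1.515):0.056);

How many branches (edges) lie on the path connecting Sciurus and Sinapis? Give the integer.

The MRCA of Sciurus and Sinapis is the node subtending (((Tremarctos,(Sinapis,(Glossina,(Triturus,Anopheles)))),(((((Gorilla,Sorghum),Corvus),Cavia),(Cuon,(Solenopsis,Formica))),(Pinus,Passer,Tsuga))),Sciurus).
From Sciurus up to that node: 1 branch. From Sinapis up to the same node: 4 branches. Total: 1 + 4 = 5.

5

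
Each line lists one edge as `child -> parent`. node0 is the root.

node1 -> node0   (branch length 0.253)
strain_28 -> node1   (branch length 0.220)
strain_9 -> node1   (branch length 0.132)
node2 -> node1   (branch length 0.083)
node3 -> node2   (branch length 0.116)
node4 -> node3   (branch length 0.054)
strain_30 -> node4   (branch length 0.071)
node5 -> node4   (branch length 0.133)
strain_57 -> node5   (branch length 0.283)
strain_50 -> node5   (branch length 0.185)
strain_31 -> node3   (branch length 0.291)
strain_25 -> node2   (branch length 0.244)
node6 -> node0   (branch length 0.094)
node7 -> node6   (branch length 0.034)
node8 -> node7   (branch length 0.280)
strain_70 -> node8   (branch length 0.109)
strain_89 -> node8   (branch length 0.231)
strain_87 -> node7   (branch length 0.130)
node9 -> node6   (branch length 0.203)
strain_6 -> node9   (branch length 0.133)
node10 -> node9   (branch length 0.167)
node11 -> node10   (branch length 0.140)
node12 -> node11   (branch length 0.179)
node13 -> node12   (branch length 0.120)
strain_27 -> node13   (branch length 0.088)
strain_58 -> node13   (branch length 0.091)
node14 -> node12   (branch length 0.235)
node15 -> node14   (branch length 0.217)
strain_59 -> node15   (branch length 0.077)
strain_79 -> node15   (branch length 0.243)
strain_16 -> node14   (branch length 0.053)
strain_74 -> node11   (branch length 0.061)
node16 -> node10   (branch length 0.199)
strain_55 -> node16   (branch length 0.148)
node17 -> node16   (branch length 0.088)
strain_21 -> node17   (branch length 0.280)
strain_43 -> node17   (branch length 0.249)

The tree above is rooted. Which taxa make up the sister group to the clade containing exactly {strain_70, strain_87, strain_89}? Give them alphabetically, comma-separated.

strain_16, strain_21, strain_27, strain_43, strain_55, strain_58, strain_59, strain_6, strain_74, strain_79

The clade containing exactly {strain_70, strain_87, strain_89} attaches to the tree at the node subtending (((strain_70,strain_89),strain_87),(strain_6,((((strain_27,strain_58),((strain_59,strain_79),strain_16)),strain_74),(strain_55,(strain_21,strain_43))))).
The other lineage descending from that same node — the sister group — is (strain_6,((((strain_27,strain_58),((strain_59,strain_79),strain_16)),strain_74),(strain_55,(strain_21,strain_43)))); its 10 tips in alphabetical order are the answer.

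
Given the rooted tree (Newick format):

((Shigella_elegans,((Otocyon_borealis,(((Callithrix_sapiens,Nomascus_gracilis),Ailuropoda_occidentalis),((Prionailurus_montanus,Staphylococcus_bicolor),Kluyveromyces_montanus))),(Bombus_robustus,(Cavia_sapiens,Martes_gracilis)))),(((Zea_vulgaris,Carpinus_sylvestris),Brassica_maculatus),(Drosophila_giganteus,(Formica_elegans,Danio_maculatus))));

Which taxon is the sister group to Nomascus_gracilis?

Nomascus_gracilis attaches to the tree at the node subtending (Callithrix_sapiens,Nomascus_gracilis).
The other lineage descending from that same node — the sister group — is the single tip Callithrix_sapiens.

Callithrix_sapiens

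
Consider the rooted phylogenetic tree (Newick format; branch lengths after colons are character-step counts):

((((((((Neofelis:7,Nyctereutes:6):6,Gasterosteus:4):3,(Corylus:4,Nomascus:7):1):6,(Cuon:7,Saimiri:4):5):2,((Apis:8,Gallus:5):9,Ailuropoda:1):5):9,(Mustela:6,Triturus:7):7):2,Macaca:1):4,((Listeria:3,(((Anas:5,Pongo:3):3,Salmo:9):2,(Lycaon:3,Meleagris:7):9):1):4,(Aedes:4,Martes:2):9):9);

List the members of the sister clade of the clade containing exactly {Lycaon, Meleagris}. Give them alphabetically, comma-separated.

Anas, Pongo, Salmo

The clade containing exactly {Lycaon, Meleagris} attaches to the tree at the node subtending (((Anas,Pongo),Salmo),(Lycaon,Meleagris)).
The other lineage descending from that same node — the sister group — is ((Anas,Pongo),Salmo); its 3 tips in alphabetical order are the answer.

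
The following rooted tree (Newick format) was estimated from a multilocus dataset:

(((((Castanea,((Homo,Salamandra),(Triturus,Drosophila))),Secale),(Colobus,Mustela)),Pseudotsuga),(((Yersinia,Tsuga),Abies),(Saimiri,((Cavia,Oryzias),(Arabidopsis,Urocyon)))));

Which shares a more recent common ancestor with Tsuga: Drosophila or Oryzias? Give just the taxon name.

Oryzias

The MRCA of Tsuga and Oryzias subtends (((Yersinia,Tsuga),Abies),(Saimiri,((Cavia,Oryzias),(Arabidopsis,Urocyon)))) (8 taxa).
The MRCA of Tsuga and Drosophila is the root, subtending the entire tree (17 taxa).
The first is nested inside the second, so Tsuga shares a more recent common ancestor with Oryzias.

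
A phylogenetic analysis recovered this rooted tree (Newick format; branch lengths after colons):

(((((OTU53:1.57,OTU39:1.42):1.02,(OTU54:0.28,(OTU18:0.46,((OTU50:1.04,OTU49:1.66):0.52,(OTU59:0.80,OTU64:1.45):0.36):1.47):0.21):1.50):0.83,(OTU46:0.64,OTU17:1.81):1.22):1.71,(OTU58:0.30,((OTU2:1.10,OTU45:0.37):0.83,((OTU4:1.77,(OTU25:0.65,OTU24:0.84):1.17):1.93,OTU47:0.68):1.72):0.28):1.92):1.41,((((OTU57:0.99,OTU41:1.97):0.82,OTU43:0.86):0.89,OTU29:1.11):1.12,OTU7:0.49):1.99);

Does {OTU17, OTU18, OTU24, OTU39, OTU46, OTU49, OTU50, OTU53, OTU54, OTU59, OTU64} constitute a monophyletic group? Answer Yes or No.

The MRCA of the listed taxa subtends ((((OTU53,OTU39),(OTU54,(OTU18,((OTU50,OTU49),(OTU59,OTU64))))),(OTU46,OTU17)),(OTU58,((OTU2,OTU45),((OTU4,(OTU25,OTU24)),OTU47)))).
That clade also contains OTU2, OTU25, OTU4, OTU45, OTU47, OTU58, which are not in the proposed group, so the group is not monophyletic.

No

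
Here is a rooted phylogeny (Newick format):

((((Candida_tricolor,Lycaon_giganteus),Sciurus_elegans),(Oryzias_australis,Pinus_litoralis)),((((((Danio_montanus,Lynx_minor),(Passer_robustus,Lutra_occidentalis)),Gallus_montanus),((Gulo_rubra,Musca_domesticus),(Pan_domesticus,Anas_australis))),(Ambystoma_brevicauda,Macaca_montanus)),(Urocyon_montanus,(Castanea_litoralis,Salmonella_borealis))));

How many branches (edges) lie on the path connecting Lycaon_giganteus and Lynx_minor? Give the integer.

11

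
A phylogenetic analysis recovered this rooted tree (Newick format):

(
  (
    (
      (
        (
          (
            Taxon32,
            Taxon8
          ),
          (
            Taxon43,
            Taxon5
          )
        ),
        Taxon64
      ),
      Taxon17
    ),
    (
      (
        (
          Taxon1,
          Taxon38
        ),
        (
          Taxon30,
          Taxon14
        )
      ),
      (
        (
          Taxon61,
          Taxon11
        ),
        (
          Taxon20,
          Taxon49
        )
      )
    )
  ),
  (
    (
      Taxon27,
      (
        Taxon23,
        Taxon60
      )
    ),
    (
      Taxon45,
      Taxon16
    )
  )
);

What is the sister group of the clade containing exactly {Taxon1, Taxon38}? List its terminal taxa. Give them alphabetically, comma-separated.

The clade containing exactly {Taxon1, Taxon38} attaches to the tree at the node subtending ((Taxon1,Taxon38),(Taxon30,Taxon14)).
The other lineage descending from that same node — the sister group — is (Taxon30,Taxon14); its 2 tips in alphabetical order are the answer.

Taxon14, Taxon30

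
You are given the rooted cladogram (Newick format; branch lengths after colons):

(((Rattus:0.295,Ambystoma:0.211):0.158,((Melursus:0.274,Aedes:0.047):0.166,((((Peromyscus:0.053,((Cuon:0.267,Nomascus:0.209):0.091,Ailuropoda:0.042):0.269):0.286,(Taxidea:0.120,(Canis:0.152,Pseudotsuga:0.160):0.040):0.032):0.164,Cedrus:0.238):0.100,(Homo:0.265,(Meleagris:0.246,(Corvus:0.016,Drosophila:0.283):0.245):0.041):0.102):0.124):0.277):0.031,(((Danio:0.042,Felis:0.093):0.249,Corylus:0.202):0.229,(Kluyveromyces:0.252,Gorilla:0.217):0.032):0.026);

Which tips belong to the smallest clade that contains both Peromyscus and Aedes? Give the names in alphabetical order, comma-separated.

Aedes, Ailuropoda, Canis, Cedrus, Corvus, Cuon, Drosophila, Homo, Meleagris, Melursus, Nomascus, Peromyscus, Pseudotsuga, Taxidea

Tracing Peromyscus: it sits inside (Peromyscus,((Cuon,Nomascus),Ailuropoda)).
Tracing Aedes: it sits inside (Melursus,Aedes).
The smallest clade enclosing both is ((Melursus,Aedes),((((Peromyscus,((Cuon,Nomascus),Ailuropoda)),(Taxidea,(Canis,Pseudotsuga))),Cedrus),(Homo,(Meleagris,(Corvus,Drosophila))))); the answer is its 14 terminal taxa in alphabetical order.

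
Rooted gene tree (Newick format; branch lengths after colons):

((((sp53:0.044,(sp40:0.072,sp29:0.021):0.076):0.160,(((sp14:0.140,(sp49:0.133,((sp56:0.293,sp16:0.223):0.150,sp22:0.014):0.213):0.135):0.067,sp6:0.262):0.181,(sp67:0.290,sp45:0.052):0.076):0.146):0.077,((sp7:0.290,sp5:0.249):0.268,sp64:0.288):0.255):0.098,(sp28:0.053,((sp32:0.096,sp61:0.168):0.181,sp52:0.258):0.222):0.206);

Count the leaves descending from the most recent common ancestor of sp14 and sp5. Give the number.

14

The MRCA of sp14 and sp5 is the node subtending (((sp53,(sp40,sp29)),(((sp14,(sp49,((sp56,sp16),sp22))),sp6),(sp67,sp45))),((sp7,sp5),sp64)).
That clade contains 14 terminal taxa: sp14, sp16, sp22, sp29, sp40, sp45, sp49, sp5, sp53, sp56, sp6, sp64, sp67, sp7.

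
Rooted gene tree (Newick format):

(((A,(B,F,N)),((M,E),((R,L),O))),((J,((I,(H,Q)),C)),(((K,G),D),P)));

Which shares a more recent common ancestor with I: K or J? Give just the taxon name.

J

The MRCA of I and J subtends (J,((I,(H,Q)),C)) (5 taxa).
The MRCA of I and K subtends ((J,((I,(H,Q)),C)),(((K,G),D),P)) (9 taxa).
The first is nested inside the second, so I shares a more recent common ancestor with J.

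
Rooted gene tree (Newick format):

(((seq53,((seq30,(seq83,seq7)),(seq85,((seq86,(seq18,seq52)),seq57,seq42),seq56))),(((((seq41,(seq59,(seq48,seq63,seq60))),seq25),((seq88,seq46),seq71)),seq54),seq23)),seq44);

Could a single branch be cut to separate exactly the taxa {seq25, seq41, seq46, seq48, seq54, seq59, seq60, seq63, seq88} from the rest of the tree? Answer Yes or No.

No

The MRCA of the listed taxa subtends ((((seq41,(seq59,(seq48,seq63,seq60))),seq25),((seq88,seq46),seq71)),seq54).
That clade also contains seq71, which is not in the proposed group, so the group is not monophyletic.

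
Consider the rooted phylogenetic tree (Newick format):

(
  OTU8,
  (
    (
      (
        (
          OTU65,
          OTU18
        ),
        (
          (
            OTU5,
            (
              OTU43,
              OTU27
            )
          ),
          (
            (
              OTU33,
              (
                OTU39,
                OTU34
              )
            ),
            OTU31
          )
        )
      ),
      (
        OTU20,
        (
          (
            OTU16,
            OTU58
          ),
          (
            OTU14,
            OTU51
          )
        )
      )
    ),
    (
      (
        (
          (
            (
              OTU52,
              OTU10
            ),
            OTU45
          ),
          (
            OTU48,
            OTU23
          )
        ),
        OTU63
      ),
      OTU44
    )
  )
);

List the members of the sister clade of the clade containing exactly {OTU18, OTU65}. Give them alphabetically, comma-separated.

OTU27, OTU31, OTU33, OTU34, OTU39, OTU43, OTU5

The clade containing exactly {OTU18, OTU65} attaches to the tree at the node subtending ((OTU65,OTU18),((OTU5,(OTU43,OTU27)),((OTU33,(OTU39,OTU34)),OTU31))).
The other lineage descending from that same node — the sister group — is ((OTU5,(OTU43,OTU27)),((OTU33,(OTU39,OTU34)),OTU31)); its 7 tips in alphabetical order are the answer.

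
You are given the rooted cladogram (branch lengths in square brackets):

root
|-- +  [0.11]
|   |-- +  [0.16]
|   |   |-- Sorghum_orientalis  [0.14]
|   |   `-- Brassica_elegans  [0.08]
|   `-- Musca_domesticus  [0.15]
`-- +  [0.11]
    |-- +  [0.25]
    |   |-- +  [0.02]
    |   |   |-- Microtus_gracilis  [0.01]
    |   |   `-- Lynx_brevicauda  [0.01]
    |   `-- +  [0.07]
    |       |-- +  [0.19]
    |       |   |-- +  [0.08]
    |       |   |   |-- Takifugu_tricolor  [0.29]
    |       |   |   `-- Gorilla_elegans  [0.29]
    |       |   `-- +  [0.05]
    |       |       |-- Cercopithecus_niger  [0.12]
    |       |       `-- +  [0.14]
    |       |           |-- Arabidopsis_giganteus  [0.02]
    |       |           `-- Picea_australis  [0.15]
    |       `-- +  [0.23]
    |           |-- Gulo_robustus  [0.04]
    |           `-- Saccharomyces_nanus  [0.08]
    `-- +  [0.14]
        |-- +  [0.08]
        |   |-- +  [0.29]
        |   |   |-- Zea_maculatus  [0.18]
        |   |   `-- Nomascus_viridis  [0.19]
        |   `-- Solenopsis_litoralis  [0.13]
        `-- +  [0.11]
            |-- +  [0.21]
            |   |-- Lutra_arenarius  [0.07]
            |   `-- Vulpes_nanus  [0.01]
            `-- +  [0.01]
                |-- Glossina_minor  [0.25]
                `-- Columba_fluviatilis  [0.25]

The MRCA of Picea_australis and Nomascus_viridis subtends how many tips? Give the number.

16

The MRCA of Picea_australis and Nomascus_viridis is the node subtending (((Microtus_gracilis,Lynx_brevicauda),(((Takifugu_tricolor,Gorilla_elegans),(Cercopithecus_niger,(Arabidopsis_giganteus,Picea_australis))),(Gulo_robustus,Saccharomyces_nanus))),(((Zea_maculatus,Nomascus_viridis),Solenopsis_litoralis),((Lutra_arenarius,Vulpes_nanus),(Glossina_minor,Columba_fluviatilis)))).
That clade contains 16 terminal taxa: Arabidopsis_giganteus, Cercopithecus_niger, Columba_fluviatilis, Glossina_minor, Gorilla_elegans, Gulo_robustus, Lutra_arenarius, Lynx_brevicauda, Microtus_gracilis, Nomascus_viridis, Picea_australis, Saccharomyces_nanus, Solenopsis_litoralis, Takifugu_tricolor, Vulpes_nanus, Zea_maculatus.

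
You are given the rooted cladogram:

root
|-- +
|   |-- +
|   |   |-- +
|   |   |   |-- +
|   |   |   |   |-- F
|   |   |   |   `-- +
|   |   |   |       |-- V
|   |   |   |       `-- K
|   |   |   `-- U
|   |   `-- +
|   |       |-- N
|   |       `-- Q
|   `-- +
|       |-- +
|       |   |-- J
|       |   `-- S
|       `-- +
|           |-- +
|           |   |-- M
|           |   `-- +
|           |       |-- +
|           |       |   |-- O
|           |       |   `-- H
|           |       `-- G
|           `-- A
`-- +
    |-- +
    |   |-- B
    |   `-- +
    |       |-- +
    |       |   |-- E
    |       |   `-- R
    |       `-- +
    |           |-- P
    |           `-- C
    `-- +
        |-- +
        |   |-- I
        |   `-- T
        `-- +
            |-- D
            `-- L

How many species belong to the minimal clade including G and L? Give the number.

The MRCA of G and L is the root, so the clade is the entire tree.
That clade contains 22 terminal taxa: A, B, C, D, E, F, G, H, I, J, K, L, M, N, O, P, Q, R, S, T, U, V.

22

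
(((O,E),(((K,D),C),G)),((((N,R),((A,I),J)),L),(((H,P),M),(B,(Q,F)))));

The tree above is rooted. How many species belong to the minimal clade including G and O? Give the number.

6

The MRCA of G and O is the node subtending ((O,E),(((K,D),C),G)).
That clade contains 6 terminal taxa: C, D, E, G, K, O.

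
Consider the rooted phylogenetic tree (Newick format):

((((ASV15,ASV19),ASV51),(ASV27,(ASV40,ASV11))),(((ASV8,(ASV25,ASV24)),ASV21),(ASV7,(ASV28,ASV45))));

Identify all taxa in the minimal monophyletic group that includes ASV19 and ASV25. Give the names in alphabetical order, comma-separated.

ASV11, ASV15, ASV19, ASV21, ASV24, ASV25, ASV27, ASV28, ASV40, ASV45, ASV51, ASV7, ASV8

Tracing ASV19: it sits inside (ASV15,ASV19).
Tracing ASV25: it sits inside (ASV25,ASV24).
The smallest clade enclosing both is the whole tree (their MRCA is the root), so the answer is all 13 tips in alphabetical order.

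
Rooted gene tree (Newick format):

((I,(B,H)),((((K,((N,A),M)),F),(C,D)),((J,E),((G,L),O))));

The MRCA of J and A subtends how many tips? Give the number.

The MRCA of J and A is the node subtending ((((K,((N,A),M)),F),(C,D)),((J,E),((G,L),O))).
That clade contains 12 terminal taxa: A, C, D, E, F, G, J, K, L, M, N, O.

12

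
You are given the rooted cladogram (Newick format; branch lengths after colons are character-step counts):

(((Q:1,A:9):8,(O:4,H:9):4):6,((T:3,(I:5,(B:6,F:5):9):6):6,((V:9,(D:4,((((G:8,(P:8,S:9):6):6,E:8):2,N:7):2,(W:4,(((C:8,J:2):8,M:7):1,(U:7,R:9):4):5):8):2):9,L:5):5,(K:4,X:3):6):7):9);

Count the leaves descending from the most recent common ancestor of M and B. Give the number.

The MRCA of M and B is the node subtending ((T,(I,(B,F))),((V,(D,((((G,(P,S)),E),N),(W,(((C,J),M),(U,R))))),L),(K,X))).
That clade contains 20 terminal taxa: B, C, D, E, F, G, I, J, K, L, M, N, P, R, S, T, U, V, W, X.

20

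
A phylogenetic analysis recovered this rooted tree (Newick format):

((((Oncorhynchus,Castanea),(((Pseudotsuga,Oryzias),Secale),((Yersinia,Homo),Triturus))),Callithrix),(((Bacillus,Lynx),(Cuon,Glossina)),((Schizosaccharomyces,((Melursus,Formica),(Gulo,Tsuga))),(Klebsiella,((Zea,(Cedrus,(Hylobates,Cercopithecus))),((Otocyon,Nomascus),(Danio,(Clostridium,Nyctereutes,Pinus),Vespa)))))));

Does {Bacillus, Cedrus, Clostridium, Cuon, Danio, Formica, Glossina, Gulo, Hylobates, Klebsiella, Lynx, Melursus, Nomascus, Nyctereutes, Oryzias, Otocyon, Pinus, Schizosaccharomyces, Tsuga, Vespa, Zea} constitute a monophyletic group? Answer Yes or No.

No

The MRCA of the listed taxa is the root, so the smallest clade containing them is the whole tree.
That clade also contains Callithrix, Castanea, Cercopithecus, Homo, Oncorhynchus, Pseudotsuga, Secale, Triturus, Yersinia, which are not in the proposed group, so the group is not monophyletic.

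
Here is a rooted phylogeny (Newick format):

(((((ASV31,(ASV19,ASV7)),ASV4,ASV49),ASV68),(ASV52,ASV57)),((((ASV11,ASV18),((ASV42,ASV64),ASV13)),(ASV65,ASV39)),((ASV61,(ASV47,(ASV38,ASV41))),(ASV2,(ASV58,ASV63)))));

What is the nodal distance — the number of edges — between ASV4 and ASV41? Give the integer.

10

The MRCA of ASV4 and ASV41 is the root of the tree.
From ASV4 up to that node: 4 branches. From ASV41 up to the same node: 6 branches. Total: 4 + 6 = 10.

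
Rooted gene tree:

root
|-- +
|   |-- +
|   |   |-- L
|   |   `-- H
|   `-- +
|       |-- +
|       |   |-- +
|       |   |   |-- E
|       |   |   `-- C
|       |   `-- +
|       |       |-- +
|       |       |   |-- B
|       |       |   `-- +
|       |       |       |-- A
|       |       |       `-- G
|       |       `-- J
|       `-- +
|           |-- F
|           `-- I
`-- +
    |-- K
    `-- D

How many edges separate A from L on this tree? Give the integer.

8

The MRCA of A and L is the node subtending ((L,H),(((E,C),((B,(A,G)),J)),(F,I))).
From A up to that node: 6 branches. From L up to the same node: 2 branches. Total: 6 + 2 = 8.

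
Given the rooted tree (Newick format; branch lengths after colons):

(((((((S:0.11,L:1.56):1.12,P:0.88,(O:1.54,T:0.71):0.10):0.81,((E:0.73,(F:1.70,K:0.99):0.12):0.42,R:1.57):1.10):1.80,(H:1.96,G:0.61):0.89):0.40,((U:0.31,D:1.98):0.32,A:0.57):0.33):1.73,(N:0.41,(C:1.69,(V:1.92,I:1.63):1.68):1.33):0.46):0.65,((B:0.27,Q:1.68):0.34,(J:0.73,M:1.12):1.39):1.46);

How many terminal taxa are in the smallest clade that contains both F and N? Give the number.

The MRCA of F and N is the node subtending ((((((S,L),P,(O,T)),((E,(F,K)),R)),(H,G)),((U,D),A)),(N,(C,(V,I)))).
That clade contains 18 terminal taxa: A, C, D, E, F, G, H, I, K, L, N, O, P, R, S, T, U, V.

18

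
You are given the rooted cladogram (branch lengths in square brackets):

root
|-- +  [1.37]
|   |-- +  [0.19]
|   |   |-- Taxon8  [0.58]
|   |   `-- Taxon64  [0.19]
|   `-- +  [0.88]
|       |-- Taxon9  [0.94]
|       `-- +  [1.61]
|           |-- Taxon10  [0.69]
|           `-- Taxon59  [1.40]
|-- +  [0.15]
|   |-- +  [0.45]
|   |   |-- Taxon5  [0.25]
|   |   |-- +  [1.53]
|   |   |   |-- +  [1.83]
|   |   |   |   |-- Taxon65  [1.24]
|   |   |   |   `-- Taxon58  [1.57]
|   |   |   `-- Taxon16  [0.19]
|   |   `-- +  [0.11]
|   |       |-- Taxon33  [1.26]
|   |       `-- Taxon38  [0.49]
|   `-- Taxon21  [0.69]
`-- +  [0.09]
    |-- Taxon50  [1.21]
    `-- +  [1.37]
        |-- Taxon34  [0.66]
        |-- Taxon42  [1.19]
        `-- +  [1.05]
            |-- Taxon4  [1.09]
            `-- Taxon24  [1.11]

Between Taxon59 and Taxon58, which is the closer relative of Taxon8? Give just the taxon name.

Taxon59

The MRCA of Taxon8 and Taxon59 subtends ((Taxon8,Taxon64),(Taxon9,(Taxon10,Taxon59))) (5 taxa).
The MRCA of Taxon8 and Taxon58 is the root, subtending the entire tree (17 taxa).
The first is nested inside the second, so Taxon8 shares a more recent common ancestor with Taxon59.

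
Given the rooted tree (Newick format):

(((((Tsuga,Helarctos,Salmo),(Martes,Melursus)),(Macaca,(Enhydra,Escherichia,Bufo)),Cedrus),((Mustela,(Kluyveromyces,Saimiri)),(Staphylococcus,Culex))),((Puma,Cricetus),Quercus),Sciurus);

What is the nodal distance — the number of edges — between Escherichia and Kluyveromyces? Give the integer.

The MRCA of Escherichia and Kluyveromyces is the node subtending ((((Tsuga,Helarctos,Salmo),(Martes,Melursus)),(Macaca,(Enhydra,Escherichia,Bufo)),Cedrus),((Mustela,(Kluyveromyces,Saimiri)),(Staphylococcus,Culex))).
From Escherichia up to that node: 4 branches. From Kluyveromyces up to the same node: 4 branches. Total: 4 + 4 = 8.

8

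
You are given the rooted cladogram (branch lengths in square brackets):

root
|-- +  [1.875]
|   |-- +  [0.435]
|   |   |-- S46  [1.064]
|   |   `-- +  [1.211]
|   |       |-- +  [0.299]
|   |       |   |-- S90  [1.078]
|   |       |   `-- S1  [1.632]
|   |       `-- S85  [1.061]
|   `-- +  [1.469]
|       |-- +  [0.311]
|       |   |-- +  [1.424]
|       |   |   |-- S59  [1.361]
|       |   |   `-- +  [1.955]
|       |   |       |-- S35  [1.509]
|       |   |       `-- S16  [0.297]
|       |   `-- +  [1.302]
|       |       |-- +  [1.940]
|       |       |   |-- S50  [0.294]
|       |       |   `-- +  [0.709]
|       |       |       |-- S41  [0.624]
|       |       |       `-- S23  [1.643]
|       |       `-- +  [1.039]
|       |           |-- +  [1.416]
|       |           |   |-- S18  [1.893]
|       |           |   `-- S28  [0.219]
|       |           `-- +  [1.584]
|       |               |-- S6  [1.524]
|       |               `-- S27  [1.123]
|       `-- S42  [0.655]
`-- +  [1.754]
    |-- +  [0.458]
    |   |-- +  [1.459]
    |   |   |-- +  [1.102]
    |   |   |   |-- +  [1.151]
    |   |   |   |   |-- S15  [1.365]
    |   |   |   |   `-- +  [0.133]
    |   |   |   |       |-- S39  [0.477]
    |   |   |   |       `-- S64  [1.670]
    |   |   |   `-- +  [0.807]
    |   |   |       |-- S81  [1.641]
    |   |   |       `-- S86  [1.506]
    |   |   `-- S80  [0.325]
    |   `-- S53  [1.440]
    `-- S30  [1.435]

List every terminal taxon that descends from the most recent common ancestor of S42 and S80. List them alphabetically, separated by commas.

S1, S15, S16, S18, S23, S27, S28, S30, S35, S39, S41, S42, S46, S50, S53, S59, S6, S64, S80, S81, S85, S86, S90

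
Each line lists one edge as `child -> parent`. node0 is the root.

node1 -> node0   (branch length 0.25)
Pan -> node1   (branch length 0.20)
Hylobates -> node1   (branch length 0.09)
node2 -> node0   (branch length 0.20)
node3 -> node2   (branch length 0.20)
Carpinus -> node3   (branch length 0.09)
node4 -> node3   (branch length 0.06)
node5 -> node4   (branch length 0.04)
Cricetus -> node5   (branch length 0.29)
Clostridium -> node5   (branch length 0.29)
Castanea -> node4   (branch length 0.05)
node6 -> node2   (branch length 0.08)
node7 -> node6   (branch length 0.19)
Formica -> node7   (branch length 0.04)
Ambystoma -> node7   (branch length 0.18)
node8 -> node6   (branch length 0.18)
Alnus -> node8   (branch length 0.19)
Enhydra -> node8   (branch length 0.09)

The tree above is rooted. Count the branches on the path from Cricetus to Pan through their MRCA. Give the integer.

7

The MRCA of Cricetus and Pan is the root of the tree.
From Cricetus up to that node: 5 branches. From Pan up to the same node: 2 branches. Total: 5 + 2 = 7.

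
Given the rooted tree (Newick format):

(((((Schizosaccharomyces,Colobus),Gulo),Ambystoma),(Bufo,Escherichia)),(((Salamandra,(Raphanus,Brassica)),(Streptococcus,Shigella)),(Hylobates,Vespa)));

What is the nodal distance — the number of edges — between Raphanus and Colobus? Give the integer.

10

The MRCA of Raphanus and Colobus is the root of the tree.
From Raphanus up to that node: 5 branches. From Colobus up to the same node: 5 branches. Total: 5 + 5 = 10.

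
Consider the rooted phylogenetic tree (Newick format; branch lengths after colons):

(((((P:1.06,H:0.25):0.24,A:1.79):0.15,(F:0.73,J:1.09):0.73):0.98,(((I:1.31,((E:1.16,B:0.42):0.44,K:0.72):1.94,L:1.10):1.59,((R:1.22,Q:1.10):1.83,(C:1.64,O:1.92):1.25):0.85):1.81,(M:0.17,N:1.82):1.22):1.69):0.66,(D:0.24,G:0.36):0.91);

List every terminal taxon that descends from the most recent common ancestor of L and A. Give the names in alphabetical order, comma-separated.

A, B, C, E, F, H, I, J, K, L, M, N, O, P, Q, R

Tracing L: it sits inside (I,((E,B),K),L).
Tracing A: it sits inside ((P,H),A).
The smallest clade enclosing both is ((((P,H),A),(F,J)),(((I,((E,B),K),L),((R,Q),(C,O))),(M,N))); the answer is its 16 terminal taxa in alphabetical order.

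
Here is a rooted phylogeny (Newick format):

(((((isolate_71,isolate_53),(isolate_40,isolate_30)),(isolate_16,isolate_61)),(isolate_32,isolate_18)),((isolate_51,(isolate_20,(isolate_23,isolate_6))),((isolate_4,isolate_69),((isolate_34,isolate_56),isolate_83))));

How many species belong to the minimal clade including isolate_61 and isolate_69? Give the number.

17

The MRCA of isolate_61 and isolate_69 is the root, so the clade is the entire tree.
That clade contains 17 terminal taxa: isolate_16, isolate_18, isolate_20, isolate_23, isolate_30, isolate_32, isolate_34, isolate_4, isolate_40, isolate_51, isolate_53, isolate_56, isolate_6, isolate_61, isolate_69, isolate_71, isolate_83.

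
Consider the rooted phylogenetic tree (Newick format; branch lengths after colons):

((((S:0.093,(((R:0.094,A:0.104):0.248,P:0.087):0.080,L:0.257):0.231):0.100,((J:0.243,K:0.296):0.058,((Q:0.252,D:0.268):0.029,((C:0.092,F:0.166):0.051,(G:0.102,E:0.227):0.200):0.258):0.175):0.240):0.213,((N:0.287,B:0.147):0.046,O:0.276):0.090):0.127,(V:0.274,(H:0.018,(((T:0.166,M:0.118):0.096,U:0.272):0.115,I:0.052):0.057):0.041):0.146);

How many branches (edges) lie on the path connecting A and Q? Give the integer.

9

The MRCA of A and Q is the node subtending ((S,(((R,A),P),L)),((J,K),((Q,D),((C,F),(G,E))))).
From A up to that node: 5 branches. From Q up to the same node: 4 branches. Total: 5 + 4 = 9.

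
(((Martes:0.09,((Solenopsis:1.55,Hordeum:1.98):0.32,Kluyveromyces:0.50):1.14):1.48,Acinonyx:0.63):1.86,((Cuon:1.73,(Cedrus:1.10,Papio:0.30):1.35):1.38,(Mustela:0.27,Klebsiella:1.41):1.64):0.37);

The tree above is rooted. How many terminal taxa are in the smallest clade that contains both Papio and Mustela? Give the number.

The MRCA of Papio and Mustela is the node subtending ((Cuon,(Cedrus,Papio)),(Mustela,Klebsiella)).
That clade contains 5 terminal taxa: Cedrus, Cuon, Klebsiella, Mustela, Papio.

5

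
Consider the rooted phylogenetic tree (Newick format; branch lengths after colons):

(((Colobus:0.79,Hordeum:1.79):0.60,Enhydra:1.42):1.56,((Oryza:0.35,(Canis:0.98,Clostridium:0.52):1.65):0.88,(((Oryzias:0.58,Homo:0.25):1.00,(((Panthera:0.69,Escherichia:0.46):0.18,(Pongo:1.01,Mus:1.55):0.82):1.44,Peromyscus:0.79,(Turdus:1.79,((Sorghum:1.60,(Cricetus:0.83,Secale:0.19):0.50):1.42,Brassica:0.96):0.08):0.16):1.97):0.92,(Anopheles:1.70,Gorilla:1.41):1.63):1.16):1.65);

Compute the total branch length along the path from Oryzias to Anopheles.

The path runs Oryzias → … → MRCA → … → Anopheles; the MRCA is the node subtending (((Oryzias,Homo),(((Panthera,Escherichia),(Pongo,Mus)),Peromyscus,(Turdus,((Sorghum,(Cricetus,Secale)),Brassica)))),(Anopheles,Gorilla)).
Branch lengths along that path: 0.58 + 1.00 + 0.92 + 1.63 + 1.70 = 5.83.

5.83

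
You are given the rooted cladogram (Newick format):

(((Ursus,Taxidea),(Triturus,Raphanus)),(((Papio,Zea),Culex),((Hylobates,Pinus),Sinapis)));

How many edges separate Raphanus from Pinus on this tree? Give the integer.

7

The MRCA of Raphanus and Pinus is the root of the tree.
From Raphanus up to that node: 3 branches. From Pinus up to the same node: 4 branches. Total: 3 + 4 = 7.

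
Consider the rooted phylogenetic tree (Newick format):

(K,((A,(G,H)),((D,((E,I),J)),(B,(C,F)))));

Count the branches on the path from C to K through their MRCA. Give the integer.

6

The MRCA of C and K is the root of the tree.
From C up to that node: 5 branches. From K up to the same node: 1 branch. Total: 5 + 1 = 6.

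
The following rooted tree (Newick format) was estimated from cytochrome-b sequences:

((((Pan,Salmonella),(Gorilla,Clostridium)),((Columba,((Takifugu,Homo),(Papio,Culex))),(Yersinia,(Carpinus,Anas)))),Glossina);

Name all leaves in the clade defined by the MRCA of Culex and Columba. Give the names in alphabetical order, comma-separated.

Columba, Culex, Homo, Papio, Takifugu

Tracing Culex: it sits inside (Papio,Culex).
Tracing Columba: it sits inside (Columba,((Takifugu,Homo),(Papio,Culex))).
The smallest clade enclosing both is (Columba,((Takifugu,Homo),(Papio,Culex))); the answer is its 5 terminal taxa in alphabetical order.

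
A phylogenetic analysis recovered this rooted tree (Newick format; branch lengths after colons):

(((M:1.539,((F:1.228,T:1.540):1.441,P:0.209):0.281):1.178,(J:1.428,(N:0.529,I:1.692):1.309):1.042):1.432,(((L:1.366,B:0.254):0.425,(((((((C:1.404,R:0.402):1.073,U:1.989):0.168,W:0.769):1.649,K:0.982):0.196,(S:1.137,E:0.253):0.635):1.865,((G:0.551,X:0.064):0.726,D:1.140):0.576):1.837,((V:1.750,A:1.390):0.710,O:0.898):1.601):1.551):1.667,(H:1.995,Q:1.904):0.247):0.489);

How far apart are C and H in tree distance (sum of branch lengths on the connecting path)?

The path runs C → … → MRCA → … → H; the MRCA is the node subtending (((L,B),(((((((C,R),U),W),K),(S,E)),((G,X),D)),((V,A),O))),(H,Q)).
Branch lengths along that path: 1.404 + 1.073 + 0.168 + 1.649 + 0.196 + 1.865 + 1.837 + 1.551 + 1.667 + 0.247 + 1.995 = 13.652.

13.652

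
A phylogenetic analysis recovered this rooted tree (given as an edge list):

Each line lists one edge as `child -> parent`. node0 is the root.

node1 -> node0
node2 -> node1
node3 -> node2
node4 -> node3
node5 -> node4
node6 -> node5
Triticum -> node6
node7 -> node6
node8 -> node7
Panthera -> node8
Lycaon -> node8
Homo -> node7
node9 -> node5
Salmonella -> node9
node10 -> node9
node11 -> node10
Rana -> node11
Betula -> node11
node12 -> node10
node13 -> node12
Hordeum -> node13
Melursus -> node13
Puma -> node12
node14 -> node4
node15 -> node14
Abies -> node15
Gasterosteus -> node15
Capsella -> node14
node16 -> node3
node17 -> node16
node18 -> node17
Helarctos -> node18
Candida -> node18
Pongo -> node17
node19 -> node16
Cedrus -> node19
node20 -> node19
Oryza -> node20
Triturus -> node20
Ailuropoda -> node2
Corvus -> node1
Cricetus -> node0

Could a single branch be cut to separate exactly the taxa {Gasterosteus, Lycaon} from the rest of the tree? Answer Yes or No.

The MRCA of the listed taxa subtends (((Triticum,((Panthera,Lycaon),Homo)),(Salmonella,((Rana,Betula),((Hordeum,Melursus),Puma)))),((Abies,Gasterosteus),Capsella)).
That clade also contains Abies, Betula, Capsella, Homo, Hordeum, Melursus, Panthera, Puma, Rana, Salmonella, Triticum, which are not in the proposed group, so the group is not monophyletic.

No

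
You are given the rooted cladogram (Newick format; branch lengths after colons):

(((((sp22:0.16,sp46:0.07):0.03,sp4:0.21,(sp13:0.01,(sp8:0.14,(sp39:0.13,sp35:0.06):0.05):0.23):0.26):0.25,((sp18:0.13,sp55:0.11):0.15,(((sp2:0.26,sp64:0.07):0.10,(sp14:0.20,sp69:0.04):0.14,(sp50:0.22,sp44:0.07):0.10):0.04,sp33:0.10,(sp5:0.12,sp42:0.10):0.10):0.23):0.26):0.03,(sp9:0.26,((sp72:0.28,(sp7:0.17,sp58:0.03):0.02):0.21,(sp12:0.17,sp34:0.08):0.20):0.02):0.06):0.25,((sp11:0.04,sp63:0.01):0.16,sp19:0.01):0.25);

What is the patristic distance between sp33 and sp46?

0.94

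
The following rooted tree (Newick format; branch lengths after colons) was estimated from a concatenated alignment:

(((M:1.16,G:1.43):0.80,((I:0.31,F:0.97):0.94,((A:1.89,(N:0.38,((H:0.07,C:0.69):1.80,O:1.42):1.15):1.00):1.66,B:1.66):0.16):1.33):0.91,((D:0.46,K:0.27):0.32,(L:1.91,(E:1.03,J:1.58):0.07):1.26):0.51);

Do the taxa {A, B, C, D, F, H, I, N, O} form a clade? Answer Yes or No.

No

The MRCA of the listed taxa is the root, so the smallest clade containing them is the whole tree.
That clade also contains E, G, J, K, L, M, which are not in the proposed group, so the group is not monophyletic.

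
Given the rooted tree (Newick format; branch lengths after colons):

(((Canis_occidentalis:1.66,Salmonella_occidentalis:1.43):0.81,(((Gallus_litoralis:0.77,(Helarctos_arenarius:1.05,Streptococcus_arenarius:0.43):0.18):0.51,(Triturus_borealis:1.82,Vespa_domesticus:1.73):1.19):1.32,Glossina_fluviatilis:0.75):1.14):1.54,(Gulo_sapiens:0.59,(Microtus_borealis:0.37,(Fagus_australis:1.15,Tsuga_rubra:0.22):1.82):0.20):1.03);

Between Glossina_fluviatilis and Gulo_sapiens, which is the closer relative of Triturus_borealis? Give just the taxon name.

Glossina_fluviatilis

The MRCA of Triturus_borealis and Glossina_fluviatilis subtends (((Gallus_litoralis,(Helarctos_arenarius,Streptococcus_arenarius)),(Triturus_borealis,Vespa_domesticus)),Glossina_fluviatilis) (6 taxa).
The MRCA of Triturus_borealis and Gulo_sapiens is the root, subtending the entire tree (12 taxa).
The first is nested inside the second, so Triturus_borealis shares a more recent common ancestor with Glossina_fluviatilis.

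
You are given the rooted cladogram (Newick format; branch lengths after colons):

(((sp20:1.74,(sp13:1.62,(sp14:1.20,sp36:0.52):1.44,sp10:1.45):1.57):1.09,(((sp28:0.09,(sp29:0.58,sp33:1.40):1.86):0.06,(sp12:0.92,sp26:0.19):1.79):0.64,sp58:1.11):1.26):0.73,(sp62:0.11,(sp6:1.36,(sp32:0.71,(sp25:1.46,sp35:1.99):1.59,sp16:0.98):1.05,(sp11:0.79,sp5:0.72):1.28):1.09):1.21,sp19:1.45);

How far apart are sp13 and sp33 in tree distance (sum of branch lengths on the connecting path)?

The path runs sp13 → … → MRCA → … → sp33; the MRCA is the node subtending ((sp20,(sp13,(sp14,sp36),sp10)),(((sp28,(sp29,sp33)),(sp12,sp26)),sp58)).
Branch lengths along that path: 1.62 + 1.57 + 1.09 + 1.26 + 0.64 + 0.06 + 1.86 + 1.40 = 9.50.

9.50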